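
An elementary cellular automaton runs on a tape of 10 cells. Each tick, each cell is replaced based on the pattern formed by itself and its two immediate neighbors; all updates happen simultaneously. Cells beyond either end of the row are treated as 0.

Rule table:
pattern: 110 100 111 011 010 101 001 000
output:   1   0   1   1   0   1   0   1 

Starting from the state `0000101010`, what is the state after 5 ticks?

1111001111

1110010100
1110001001
1110100000
1111001111
1111001111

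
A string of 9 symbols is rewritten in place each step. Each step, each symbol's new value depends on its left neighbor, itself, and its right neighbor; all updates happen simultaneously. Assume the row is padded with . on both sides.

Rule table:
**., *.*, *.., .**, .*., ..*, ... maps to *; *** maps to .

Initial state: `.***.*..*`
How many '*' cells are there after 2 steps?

5

**.******
****....*
count of *: 5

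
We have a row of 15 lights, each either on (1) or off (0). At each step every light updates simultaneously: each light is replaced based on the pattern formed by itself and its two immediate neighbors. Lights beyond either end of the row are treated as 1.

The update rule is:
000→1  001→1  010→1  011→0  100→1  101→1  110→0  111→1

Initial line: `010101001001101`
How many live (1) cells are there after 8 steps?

111111111110010
111111111101111
111111111010111
111111110111011
111111101010101
111111011111110
111110101111101
111101110111010
count of 1: 11

11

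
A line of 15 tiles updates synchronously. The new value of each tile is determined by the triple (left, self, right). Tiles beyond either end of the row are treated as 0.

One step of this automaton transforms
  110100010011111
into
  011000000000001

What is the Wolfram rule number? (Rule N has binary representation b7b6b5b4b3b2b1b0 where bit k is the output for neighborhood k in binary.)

96

position 11: 111 → 0  (bit 7 = 0)
position 1: 110 → 1  (bit 6 = 1)
position 2: 101 → 1  (bit 5 = 1)
position 4: 100 → 0  (bit 4 = 0)
position 0: 011 → 0  (bit 3 = 0)
position 3: 010 → 0  (bit 2 = 0)
position 6: 001 → 0  (bit 1 = 0)
position 5: 000 → 0  (bit 0 = 0)
bits b7..b0 = 01100000 = 96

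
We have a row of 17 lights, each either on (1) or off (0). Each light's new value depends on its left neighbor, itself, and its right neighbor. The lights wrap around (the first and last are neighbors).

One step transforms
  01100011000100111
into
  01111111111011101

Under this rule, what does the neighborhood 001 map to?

At position 5 the neighborhood is 001; the next row has 1 there.

1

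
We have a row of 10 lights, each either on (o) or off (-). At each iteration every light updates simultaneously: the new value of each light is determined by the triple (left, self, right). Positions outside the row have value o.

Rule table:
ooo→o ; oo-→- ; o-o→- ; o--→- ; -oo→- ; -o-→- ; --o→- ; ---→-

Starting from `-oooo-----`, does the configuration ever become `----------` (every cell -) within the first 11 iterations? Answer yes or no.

yes

iteration 1: --oo------
iteration 2: ----------
all cells are - at iteration 2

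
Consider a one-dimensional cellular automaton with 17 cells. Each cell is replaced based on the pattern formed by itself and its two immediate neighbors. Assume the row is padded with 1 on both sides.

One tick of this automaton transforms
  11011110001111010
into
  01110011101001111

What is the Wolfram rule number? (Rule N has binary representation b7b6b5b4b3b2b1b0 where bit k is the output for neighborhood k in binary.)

position 0: 111 → 0  (bit 7 = 0)
position 1: 110 → 1  (bit 6 = 1)
position 2: 101 → 1  (bit 5 = 1)
position 7: 100 → 1  (bit 4 = 1)
position 3: 011 → 1  (bit 3 = 1)
position 15: 010 → 1  (bit 2 = 1)
position 9: 001 → 0  (bit 1 = 0)
position 8: 000 → 1  (bit 0 = 1)
bits b7..b0 = 01111101 = 125

125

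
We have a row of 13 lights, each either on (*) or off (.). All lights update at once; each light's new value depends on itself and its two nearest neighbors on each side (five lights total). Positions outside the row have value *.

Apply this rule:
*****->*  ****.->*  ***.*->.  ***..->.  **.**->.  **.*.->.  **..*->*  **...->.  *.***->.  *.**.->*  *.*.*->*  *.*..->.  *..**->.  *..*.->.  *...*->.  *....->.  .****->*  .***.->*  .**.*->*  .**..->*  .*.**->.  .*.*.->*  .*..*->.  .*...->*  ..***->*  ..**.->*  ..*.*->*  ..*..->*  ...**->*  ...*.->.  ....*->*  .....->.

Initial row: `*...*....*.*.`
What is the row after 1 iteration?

....**.*.***.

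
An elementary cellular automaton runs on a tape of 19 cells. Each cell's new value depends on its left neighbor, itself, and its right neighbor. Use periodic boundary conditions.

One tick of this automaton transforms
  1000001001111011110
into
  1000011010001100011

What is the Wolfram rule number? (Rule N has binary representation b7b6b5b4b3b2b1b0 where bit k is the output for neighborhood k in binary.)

102

position 10: 111 → 0  (bit 7 = 0)
position 12: 110 → 1  (bit 6 = 1)
position 13: 101 → 1  (bit 5 = 1)
position 1: 100 → 0  (bit 4 = 0)
position 9: 011 → 0  (bit 3 = 0)
position 0: 010 → 1  (bit 2 = 1)
position 5: 001 → 1  (bit 1 = 1)
position 2: 000 → 0  (bit 0 = 0)
bits b7..b0 = 01100110 = 102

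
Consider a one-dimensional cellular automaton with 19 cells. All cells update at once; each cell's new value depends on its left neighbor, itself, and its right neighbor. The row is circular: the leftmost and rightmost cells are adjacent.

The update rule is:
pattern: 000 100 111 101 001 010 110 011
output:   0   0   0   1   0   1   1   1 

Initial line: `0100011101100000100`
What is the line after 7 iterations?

0100010111100000100
0100011100100000100
0100010100100000100
0100011100100000100  (repeats iteration 2; period 2)
iteration 7: 0100010100100000100

0100010100100000100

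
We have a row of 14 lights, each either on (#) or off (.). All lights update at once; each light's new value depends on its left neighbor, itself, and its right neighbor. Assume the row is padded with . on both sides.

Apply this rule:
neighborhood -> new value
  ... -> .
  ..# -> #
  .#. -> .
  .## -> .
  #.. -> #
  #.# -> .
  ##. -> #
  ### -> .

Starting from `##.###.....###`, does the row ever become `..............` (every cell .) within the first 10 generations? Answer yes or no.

no

generation 1: .#...##...#..#
generation 2: #.#.#.##.#.##.
generation 3: .......#....##
generation 4: ......#.#..#.#
generation 5: .....#...##...
generation 6: ....#.#.#.##..
generation 7: ...#.......##.
generation 8: ..#.#.....#.##
generation 9: .#...#...#...#
generation 10: #.#.#.#.#.#.#.
generation 10 is #.#.#.#.#.#.#., still not uniform .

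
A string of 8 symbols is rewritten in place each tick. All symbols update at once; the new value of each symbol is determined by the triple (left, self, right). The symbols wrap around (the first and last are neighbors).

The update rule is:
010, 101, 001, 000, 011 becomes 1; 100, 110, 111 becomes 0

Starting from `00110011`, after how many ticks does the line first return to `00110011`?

01100110
11001100
10011001
00110011

4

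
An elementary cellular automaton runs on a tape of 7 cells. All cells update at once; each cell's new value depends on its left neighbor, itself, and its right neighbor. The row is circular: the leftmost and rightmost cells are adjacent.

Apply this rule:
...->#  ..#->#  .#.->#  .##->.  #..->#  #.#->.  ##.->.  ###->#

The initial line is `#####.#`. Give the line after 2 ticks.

.##.###

####...
.##.###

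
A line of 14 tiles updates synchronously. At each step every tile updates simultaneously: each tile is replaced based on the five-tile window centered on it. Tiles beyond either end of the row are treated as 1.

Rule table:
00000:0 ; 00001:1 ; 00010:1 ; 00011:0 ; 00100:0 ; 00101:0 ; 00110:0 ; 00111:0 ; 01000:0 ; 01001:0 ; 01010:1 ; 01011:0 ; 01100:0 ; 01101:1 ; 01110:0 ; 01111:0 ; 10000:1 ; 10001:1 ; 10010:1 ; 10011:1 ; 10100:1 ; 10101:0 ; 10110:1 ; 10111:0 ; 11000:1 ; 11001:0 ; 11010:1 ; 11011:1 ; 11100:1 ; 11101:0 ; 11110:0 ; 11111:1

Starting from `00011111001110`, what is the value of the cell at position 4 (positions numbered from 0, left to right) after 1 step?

0

step 1: 11000101010001
position 4 holds 0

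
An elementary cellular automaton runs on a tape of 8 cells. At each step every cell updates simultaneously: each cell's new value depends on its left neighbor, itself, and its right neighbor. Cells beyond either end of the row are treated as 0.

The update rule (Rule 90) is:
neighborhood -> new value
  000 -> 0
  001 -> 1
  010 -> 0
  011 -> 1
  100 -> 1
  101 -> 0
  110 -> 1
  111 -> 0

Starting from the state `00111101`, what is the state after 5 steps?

01100100
11111010
10001001
01010110
10000111

10000111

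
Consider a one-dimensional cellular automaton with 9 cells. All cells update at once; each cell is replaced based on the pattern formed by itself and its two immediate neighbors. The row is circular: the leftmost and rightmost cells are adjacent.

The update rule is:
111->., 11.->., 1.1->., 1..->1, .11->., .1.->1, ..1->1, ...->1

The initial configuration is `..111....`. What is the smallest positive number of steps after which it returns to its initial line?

2

step 1: 11...1111
step 2: ..111....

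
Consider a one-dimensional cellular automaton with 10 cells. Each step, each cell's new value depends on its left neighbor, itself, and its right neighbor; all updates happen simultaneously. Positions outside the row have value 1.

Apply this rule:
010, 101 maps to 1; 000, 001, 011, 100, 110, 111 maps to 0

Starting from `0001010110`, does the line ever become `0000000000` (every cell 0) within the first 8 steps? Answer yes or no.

yes

step 1: 0001111001
step 2: 0000000000
all cells are 0 at step 2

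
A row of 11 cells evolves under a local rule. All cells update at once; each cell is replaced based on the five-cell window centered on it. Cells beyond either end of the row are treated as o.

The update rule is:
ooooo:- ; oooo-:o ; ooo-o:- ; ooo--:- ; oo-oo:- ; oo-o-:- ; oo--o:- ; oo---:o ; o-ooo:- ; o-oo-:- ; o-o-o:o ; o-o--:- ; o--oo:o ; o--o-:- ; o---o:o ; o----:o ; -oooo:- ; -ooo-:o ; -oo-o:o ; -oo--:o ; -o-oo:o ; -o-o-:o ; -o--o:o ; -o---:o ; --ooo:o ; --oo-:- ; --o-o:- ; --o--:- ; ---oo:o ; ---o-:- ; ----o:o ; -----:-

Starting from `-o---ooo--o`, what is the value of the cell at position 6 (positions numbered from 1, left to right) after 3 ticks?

--ooooo--oo
-oo--o--oo-
--o---oo-o-
position 6 holds -

-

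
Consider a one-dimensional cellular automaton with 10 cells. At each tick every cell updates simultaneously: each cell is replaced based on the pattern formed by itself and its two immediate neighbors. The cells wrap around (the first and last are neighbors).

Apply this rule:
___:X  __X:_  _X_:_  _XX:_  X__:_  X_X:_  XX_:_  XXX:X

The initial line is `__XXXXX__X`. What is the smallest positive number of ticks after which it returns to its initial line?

tick 1: ___XXX____
tick 2: XX__X__XXX
tick 3: X_______XX
tick 4: __XXXXX__X

4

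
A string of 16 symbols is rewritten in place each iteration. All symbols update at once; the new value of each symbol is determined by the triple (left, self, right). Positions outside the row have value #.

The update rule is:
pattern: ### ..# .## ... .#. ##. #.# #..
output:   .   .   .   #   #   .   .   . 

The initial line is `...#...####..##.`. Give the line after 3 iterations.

.#.#.#..........

.#.#.#..........
.#.#.#.########.
.#.#.#..........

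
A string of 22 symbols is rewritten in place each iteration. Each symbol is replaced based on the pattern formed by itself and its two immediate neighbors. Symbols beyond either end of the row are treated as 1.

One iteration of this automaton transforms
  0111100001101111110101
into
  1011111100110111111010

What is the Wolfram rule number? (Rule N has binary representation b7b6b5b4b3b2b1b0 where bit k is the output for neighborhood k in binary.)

position 2: 111 → 1  (bit 7 = 1)
position 4: 110 → 1  (bit 6 = 1)
position 0: 101 → 1  (bit 5 = 1)
position 5: 100 → 1  (bit 4 = 1)
position 1: 011 → 0  (bit 3 = 0)
position 19: 010 → 0  (bit 2 = 0)
position 8: 001 → 0  (bit 1 = 0)
position 6: 000 → 1  (bit 0 = 1)
bits b7..b0 = 11110001 = 241

241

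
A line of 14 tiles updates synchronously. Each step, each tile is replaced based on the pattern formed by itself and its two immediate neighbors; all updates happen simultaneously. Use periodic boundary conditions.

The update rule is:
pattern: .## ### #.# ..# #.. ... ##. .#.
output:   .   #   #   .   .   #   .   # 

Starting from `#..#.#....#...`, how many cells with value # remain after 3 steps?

#..###.##.#.#.
#...#.#..#####
..#.###...####
count of #: 8

8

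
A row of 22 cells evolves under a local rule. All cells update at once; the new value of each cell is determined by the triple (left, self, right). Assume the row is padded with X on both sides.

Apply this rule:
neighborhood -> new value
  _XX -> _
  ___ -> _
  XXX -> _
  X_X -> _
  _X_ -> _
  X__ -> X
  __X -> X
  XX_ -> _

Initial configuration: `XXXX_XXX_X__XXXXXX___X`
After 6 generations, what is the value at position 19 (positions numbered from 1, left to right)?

_

__________XX______X_X_
X________X__X____X____
_X______X_XX_X__X_X__X
__X____X______XX___XX_
XX_X__X_X____X__X_X___
____XX___X__X_XX___X_X
position 19 holds _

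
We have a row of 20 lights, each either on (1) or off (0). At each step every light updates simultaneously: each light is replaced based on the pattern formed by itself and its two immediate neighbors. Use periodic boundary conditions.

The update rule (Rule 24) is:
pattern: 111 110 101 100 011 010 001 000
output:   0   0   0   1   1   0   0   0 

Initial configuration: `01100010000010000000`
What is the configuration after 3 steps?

00000100010000010000

01010001000001000000
00001000100000100000
00000100010000010000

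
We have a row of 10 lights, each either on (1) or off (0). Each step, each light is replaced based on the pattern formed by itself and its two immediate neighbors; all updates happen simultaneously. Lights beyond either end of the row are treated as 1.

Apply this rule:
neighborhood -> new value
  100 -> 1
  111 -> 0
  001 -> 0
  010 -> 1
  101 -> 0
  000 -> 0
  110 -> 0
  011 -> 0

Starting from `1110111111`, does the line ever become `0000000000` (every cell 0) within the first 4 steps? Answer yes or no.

yes

0000000000
all cells are 0 at step 1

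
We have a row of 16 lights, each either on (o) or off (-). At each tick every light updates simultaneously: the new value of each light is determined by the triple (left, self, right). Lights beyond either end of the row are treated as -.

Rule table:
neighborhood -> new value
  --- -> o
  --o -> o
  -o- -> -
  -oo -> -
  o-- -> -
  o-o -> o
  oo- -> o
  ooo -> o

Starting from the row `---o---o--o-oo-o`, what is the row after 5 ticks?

o-o-oo-o-o-o--o-

ooo--oo--o-o-oo-
-oo-o-o-o-o-o-o-
o-oo-o-o-o-o-o--
-o-oo-o-o-o-o--o
o-o-oo-o-o-o--o-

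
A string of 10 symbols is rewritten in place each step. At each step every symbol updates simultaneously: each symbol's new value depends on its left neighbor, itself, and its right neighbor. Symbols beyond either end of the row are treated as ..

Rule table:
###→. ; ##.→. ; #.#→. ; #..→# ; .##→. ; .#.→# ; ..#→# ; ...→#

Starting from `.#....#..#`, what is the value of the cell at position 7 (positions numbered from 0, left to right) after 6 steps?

.

step 1: ##########
step 2: ..........
step 3: ##########  (repeats step 1; period 2)
step 6: ..........
position 7 holds .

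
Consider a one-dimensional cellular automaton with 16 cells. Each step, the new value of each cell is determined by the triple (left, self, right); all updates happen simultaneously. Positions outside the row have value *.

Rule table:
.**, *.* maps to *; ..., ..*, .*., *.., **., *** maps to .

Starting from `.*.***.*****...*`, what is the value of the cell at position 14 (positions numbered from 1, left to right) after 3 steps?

.

*.**..**.......*
.**...*........*
**.............*
position 14 holds .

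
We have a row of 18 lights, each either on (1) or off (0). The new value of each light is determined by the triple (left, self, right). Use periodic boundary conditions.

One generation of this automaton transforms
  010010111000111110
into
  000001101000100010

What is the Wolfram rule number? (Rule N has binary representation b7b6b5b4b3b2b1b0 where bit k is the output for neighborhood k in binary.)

position 7: 111 → 0  (bit 7 = 0)
position 8: 110 → 1  (bit 6 = 1)
position 5: 101 → 1  (bit 5 = 1)
position 2: 100 → 0  (bit 4 = 0)
position 6: 011 → 1  (bit 3 = 1)
position 1: 010 → 0  (bit 2 = 0)
position 0: 001 → 0  (bit 1 = 0)
position 10: 000 → 0  (bit 0 = 0)
bits b7..b0 = 01101000 = 104

104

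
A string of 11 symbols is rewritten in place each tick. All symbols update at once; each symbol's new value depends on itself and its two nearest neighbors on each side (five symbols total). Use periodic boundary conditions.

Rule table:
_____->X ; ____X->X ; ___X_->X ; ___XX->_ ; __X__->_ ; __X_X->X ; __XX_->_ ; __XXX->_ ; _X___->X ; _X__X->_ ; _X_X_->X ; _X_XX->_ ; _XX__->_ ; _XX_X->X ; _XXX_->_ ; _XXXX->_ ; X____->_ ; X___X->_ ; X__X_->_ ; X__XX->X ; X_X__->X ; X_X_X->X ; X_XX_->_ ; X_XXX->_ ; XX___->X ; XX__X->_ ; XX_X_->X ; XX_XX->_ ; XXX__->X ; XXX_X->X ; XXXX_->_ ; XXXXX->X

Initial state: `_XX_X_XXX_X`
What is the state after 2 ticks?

_X__XX____X

__XXX___XXX
_X__XX____X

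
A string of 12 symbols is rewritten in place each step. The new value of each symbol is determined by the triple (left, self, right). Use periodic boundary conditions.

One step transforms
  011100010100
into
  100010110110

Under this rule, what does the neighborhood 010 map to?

1

At position 7 the neighborhood is 010; the next row has 1 there.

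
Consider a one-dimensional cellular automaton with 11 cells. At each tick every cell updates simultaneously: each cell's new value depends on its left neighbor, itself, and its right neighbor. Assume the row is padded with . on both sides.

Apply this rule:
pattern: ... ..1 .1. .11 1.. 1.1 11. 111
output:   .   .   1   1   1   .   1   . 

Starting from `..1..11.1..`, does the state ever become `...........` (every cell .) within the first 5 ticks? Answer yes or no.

no

..11.11.11.
..11.11.111
..11.11.1.1
..11.11.1.1  (fixed point — unchanged through tick 5)
tick 5 is ..11.11.1.1, still not uniform .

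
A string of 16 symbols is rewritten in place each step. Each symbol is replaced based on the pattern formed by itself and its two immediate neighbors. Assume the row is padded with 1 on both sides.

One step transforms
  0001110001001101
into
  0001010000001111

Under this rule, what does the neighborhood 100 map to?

At position 0 the neighborhood is 100; the next row has 0 there.

0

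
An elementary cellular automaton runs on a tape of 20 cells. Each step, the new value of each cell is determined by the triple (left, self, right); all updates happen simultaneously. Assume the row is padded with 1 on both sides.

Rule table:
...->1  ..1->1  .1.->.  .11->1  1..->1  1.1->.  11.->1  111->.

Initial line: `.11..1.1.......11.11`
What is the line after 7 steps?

.11111..1111111...1.

.1111...111111111.1.
.1..11111.......1...
..111...11111111.111
111.11111......1.1..
..1.1...1111111...11
11...1111.....11111.
.11111..1111111...1.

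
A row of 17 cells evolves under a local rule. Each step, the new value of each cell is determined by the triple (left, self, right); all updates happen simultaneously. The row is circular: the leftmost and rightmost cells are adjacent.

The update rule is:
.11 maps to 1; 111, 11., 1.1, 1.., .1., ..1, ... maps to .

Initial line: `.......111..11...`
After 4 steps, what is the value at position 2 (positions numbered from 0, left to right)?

step 1: .......1....1....
step 2: .................
step 3: .................  (fixed point — unchanged through step 4)
position 2 holds .

.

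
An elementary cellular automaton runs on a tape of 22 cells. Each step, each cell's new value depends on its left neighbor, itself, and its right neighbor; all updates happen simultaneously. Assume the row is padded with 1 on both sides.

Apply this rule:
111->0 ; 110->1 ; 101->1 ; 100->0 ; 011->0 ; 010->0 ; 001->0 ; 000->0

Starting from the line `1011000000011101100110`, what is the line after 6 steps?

1000000000000000000000

1101000000000110100011
0110000000000011000000
1010000000000001000000
1100000000000000000000
0100000000000000000000
1000000000000000000000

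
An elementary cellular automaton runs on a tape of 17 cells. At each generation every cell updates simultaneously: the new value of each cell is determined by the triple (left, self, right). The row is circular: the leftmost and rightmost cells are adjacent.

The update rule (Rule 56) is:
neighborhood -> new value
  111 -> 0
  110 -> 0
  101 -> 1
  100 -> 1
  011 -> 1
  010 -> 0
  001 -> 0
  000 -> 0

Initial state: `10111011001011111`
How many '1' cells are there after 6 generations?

7

generation 1: 01100110100110000
generation 2: 01010101010101000
generation 3: 00101010101010100
generation 4: 00010101010101010
generation 5: 00001010101010101
generation 6: 10000101010101010
count of 1: 7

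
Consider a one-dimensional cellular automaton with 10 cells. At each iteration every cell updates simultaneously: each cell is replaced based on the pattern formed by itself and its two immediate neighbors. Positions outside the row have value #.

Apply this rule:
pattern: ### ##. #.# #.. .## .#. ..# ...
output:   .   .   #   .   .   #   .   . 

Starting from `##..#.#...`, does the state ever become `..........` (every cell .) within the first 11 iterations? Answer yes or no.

....###...
..........
all cells are . at iteration 2

yes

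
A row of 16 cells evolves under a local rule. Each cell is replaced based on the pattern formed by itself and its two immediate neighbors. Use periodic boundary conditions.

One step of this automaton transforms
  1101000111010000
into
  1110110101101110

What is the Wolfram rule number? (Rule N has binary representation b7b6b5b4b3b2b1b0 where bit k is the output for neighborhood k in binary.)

position 8: 111 → 0  (bit 7 = 0)
position 1: 110 → 1  (bit 6 = 1)
position 2: 101 → 1  (bit 5 = 1)
position 4: 100 → 1  (bit 4 = 1)
position 0: 011 → 1  (bit 3 = 1)
position 3: 010 → 0  (bit 2 = 0)
position 6: 001 → 0  (bit 1 = 0)
position 5: 000 → 1  (bit 0 = 1)
bits b7..b0 = 01111001 = 121

121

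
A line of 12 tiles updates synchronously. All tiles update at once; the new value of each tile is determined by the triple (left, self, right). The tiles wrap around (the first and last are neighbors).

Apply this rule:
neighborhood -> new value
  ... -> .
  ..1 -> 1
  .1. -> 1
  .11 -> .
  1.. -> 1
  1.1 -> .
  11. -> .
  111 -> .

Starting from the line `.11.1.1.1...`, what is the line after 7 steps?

step 1: 1...1.1.11..
step 2: 11.11.1...11
step 3: ......11.1..
step 4: .....1...11.
step 5: ....111.1..1
step 6: 1..1....1111
step 7: .1111..1....

.1111..1....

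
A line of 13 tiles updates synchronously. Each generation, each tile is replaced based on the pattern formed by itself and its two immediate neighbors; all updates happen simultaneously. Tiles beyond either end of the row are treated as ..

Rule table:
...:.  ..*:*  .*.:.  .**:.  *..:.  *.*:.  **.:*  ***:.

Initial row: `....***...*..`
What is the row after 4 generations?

*..*..*......

...*..*..*...
..*..*..*....
.*..*..*.....
*..*..*......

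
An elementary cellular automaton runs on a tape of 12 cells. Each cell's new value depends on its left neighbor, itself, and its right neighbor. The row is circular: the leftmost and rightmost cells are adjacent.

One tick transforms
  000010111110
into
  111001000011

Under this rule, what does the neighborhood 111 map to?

0

At position 7 the neighborhood is 111; the next row has 0 there.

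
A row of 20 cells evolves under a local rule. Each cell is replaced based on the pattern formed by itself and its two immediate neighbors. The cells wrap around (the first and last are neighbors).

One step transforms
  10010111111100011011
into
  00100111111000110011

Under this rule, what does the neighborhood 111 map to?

At position 6 the neighborhood is 111; the next row has 1 there.

1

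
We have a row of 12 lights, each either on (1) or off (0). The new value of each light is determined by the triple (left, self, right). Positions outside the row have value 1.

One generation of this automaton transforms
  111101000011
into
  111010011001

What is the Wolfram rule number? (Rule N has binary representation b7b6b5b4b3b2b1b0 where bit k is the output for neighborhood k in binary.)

161

position 0: 111 → 1  (bit 7 = 1)
position 3: 110 → 0  (bit 6 = 0)
position 4: 101 → 1  (bit 5 = 1)
position 6: 100 → 0  (bit 4 = 0)
position 10: 011 → 0  (bit 3 = 0)
position 5: 010 → 0  (bit 2 = 0)
position 9: 001 → 0  (bit 1 = 0)
position 7: 000 → 1  (bit 0 = 1)
bits b7..b0 = 10100001 = 161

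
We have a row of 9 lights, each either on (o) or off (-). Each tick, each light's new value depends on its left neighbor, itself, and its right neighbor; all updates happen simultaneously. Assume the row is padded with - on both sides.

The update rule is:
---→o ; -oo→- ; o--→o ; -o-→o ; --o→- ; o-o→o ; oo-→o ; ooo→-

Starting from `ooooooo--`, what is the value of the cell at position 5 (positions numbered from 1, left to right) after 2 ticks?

o

------ooo
ooooo---o
position 5 holds o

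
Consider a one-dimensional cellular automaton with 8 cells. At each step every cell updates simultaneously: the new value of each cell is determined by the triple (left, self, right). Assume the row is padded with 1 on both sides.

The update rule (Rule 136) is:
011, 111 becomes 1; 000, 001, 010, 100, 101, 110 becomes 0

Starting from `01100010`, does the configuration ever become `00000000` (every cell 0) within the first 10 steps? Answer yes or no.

01000000
00000000
all cells are 0 at step 2

yes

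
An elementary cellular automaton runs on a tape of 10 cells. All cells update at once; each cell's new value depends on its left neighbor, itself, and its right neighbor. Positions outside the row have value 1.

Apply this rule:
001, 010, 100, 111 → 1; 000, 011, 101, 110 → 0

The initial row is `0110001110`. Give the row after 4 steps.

1000111101

0001010100
1011010111
0000010011
1000111101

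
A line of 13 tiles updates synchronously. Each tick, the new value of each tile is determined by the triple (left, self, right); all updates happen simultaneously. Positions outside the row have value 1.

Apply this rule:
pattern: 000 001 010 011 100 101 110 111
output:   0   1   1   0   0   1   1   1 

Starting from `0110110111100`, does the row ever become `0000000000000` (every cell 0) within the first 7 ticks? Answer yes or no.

no

tick 1: 1011011011101
tick 2: 1101101101110
tick 3: 1110110110111
tick 4: 1111011011011
tick 5: 1111101101101
tick 6: 1111110110110
tick 7: 1111111011011
tick 7 is 1111111011011, still not uniform 0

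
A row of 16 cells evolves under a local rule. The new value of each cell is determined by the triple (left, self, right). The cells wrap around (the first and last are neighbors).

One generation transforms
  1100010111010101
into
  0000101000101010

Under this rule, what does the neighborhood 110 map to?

At position 1 the neighborhood is 110; the next row has 0 there.

0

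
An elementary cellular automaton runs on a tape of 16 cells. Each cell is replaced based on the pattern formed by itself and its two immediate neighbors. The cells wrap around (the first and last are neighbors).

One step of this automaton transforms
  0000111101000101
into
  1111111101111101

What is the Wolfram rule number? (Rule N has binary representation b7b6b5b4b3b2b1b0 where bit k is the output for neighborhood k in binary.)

position 5: 111 → 1  (bit 7 = 1)
position 7: 110 → 1  (bit 6 = 1)
position 8: 101 → 0  (bit 5 = 0)
position 0: 100 → 1  (bit 4 = 1)
position 4: 011 → 1  (bit 3 = 1)
position 9: 010 → 1  (bit 2 = 1)
position 3: 001 → 1  (bit 1 = 1)
position 1: 000 → 1  (bit 0 = 1)
bits b7..b0 = 11011111 = 223

223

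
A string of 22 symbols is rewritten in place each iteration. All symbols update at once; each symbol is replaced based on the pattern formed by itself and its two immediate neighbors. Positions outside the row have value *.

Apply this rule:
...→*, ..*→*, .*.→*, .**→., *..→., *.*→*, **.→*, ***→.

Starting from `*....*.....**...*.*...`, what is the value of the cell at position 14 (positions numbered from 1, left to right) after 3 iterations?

*

*.****.****.*.*****.**
**...**...****....**..
.*.**.*.**...*.***.*.*
position 14 holds *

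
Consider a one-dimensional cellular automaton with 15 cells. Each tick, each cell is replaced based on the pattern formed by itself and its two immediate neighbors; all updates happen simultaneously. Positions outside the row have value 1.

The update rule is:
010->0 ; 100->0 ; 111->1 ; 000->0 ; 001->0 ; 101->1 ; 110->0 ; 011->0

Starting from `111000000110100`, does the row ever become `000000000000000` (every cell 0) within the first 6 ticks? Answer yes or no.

yes

110000000001000
100000000000000
000000000000000
all cells are 0 at tick 3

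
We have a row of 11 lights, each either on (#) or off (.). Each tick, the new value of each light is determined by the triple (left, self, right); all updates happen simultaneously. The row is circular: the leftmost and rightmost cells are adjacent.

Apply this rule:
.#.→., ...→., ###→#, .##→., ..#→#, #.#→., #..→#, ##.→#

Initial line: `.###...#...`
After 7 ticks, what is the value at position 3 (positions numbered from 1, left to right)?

#.###.#.#..
...##....##
#.#.##..#.#
#....###...
.#..#.###.#
..##...##..
.#.##.#.##.
position 3 holds .

.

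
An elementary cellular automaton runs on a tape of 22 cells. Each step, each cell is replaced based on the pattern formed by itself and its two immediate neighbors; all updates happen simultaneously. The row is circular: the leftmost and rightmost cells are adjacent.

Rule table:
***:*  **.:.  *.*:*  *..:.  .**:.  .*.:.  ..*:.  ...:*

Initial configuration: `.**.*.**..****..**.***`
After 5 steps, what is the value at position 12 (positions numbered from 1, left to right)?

*

*..*.*.....**.....*.*.
....*..***....***..*.*
.**.....*..**..*....*.
....***..........**...
***..*..********....**
position 12 holds *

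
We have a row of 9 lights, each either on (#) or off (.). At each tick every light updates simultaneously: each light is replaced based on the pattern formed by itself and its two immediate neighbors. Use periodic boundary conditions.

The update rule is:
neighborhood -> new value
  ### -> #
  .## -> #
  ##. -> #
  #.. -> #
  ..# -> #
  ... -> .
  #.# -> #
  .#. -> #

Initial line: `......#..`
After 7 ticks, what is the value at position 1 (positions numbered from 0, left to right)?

#

.....###.
....#####
#..######
#########
#########  (fixed point — unchanged through tick 7)
position 1 holds #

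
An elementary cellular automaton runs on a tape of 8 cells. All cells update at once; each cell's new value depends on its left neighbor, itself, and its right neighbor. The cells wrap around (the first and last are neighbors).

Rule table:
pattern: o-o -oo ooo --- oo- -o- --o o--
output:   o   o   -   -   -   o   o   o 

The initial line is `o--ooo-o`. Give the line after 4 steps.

-ooo--oo
oo--ooo-
o-ooo--o
-oo--ooo

-oo--ooo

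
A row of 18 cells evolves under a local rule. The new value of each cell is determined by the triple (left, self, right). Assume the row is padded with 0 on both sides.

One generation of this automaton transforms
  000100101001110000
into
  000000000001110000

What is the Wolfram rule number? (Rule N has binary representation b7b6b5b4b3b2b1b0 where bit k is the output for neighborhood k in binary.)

200

position 12: 111 → 1  (bit 7 = 1)
position 13: 110 → 1  (bit 6 = 1)
position 7: 101 → 0  (bit 5 = 0)
position 4: 100 → 0  (bit 4 = 0)
position 11: 011 → 1  (bit 3 = 1)
position 3: 010 → 0  (bit 2 = 0)
position 2: 001 → 0  (bit 1 = 0)
position 0: 000 → 0  (bit 0 = 0)
bits b7..b0 = 11001000 = 200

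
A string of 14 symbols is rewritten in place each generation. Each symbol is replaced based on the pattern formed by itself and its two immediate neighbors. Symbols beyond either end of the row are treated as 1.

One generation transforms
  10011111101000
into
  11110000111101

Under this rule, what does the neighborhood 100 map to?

At position 1 the neighborhood is 100; the next row has 1 there.

1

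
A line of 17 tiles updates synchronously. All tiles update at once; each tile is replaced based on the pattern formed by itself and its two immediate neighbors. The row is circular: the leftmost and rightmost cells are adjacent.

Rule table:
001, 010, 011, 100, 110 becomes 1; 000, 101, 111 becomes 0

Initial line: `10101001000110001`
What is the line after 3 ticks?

10101101101111010

10101111101111011
10101000101001010
10101101101111010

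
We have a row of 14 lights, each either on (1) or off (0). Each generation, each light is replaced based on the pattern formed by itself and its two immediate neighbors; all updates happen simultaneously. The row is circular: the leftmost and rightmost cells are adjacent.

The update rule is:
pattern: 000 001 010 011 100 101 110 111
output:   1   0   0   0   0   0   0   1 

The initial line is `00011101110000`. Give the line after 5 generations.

11000000000111

generation 1: 11001000100111
generation 2: 10000010000011
generation 3: 00111000111001
generation 4: 00010010010000
generation 5: 11000000000111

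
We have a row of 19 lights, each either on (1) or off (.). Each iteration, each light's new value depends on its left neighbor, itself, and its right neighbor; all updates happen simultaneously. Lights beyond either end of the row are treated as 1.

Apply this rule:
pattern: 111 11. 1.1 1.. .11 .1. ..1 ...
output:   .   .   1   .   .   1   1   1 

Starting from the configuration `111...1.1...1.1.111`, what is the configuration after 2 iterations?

.111.....1.......11

iteration 1: ....11111.111111...
iteration 2: .111.....1.......11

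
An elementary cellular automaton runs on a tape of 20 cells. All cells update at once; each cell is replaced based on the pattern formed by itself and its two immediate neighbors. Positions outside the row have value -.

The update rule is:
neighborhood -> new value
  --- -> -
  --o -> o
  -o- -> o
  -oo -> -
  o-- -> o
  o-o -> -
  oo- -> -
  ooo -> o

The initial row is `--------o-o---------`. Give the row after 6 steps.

--o---o-o-o-o---o---

-------oo-oo--------
------o-----o-------
-----ooo---ooo------
----o-o-o-o-o-o-----
---oo-o-o-o-o-oo----
--o---o-o-o-o---o---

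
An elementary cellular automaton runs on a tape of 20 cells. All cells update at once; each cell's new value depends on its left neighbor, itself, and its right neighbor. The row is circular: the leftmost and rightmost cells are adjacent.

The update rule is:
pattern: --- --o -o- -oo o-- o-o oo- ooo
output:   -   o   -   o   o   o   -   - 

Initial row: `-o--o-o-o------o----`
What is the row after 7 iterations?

-o-o-o-oo-o-o-o-oo-o

o-oo-o-o-o----o-o---
-oo-o-o-o-o--o-o-o-o
oo-o-o-o-o-oo-o-o-o-
o-o-o-o-o-oo-o-o-o-o
-o-o-o-o-oo-o-o-o-oo
o-o-o-o-oo-o-o-o-oo-
-o-o-o-oo-o-o-o-oo-o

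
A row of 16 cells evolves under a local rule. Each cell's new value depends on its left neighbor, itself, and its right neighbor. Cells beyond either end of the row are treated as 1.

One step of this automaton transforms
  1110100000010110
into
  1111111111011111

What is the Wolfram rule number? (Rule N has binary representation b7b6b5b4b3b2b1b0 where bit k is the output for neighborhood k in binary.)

position 0: 111 → 1  (bit 7 = 1)
position 2: 110 → 1  (bit 6 = 1)
position 3: 101 → 1  (bit 5 = 1)
position 5: 100 → 1  (bit 4 = 1)
position 13: 011 → 1  (bit 3 = 1)
position 4: 010 → 1  (bit 2 = 1)
position 10: 001 → 0  (bit 1 = 0)
position 6: 000 → 1  (bit 0 = 1)
bits b7..b0 = 11111101 = 253

253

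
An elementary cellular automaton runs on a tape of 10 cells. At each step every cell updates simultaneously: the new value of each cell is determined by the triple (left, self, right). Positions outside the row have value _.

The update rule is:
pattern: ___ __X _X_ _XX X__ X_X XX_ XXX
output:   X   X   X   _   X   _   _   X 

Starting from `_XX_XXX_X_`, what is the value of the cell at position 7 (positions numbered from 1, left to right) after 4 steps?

step 1: X____X__XX
step 2: XXXXXXXX__
step 3: _XXXXXX_XX
step 4: X_XXXX____
position 7 holds _

_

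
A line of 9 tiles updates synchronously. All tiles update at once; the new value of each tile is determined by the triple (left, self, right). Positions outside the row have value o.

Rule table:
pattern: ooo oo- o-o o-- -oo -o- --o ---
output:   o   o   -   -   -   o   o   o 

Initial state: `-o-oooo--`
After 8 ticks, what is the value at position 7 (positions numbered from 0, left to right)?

-o--ooo-o
-o-o-oo--
-o-o--o-o
-o-o-oo--  (repeats tick 2; period 2)
tick 8: -o-o-oo--
position 7 holds -

-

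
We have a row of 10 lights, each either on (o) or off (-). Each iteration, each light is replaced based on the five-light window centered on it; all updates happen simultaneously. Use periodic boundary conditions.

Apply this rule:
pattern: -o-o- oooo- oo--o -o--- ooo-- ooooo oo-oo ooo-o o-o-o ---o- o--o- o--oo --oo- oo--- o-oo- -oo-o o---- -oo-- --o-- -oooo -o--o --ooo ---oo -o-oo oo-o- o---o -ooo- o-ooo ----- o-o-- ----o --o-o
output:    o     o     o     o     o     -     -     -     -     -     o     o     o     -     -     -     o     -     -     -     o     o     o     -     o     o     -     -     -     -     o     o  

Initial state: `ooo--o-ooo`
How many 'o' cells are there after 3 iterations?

iteration 1: -ooooo----
iteration 2: oo--oo-o-o
iteration 3: -oooo-o---
count of o: 5

5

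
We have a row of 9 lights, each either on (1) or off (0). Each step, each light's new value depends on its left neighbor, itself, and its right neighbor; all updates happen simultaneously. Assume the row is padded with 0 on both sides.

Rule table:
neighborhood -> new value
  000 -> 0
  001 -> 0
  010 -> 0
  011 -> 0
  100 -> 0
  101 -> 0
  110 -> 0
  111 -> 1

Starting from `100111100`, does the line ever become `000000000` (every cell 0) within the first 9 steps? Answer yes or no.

yes

000011000
000000000
all cells are 0 at step 2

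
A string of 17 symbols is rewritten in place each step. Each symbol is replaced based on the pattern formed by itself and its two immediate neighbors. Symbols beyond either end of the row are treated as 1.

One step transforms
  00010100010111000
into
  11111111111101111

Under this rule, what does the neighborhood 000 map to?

1

At position 1 the neighborhood is 000; the next row has 1 there.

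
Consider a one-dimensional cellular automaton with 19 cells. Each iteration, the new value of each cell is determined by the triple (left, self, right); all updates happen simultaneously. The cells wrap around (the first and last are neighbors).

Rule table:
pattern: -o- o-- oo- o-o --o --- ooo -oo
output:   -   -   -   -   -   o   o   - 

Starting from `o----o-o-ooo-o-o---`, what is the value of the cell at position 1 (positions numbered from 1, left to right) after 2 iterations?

iteration 1: --oo------o------o-
iteration 2: o----oooo---oooo---
position 1 holds o

o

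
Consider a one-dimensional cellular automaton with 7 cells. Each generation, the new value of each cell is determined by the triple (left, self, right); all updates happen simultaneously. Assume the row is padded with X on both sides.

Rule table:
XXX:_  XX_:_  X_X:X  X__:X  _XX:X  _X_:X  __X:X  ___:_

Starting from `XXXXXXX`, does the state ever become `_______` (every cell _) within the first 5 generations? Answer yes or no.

yes

_______
all cells are _ at generation 1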